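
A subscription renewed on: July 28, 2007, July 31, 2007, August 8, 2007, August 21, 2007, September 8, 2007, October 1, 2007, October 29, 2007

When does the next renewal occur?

December 1, 2007

The spacing grows by 5 each time: 3, 8, 13, 18, 23, 28 days.
Next gap: 33 days. October 29, 2007 + 33 days = December 1, 2007.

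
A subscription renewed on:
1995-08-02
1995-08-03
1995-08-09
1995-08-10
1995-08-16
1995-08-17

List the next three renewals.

1995-08-23, 1995-08-24, 1995-08-30

Every event lands on a Wednesday or Thursday (gaps cycle 1, 6, 1, 6, 1).
So the schedule is: every Wednesday and Thursday.
The following Wednesday is 1995-08-23.
The following Thursday is 1995-08-24.
The following Wednesday is 1995-08-30.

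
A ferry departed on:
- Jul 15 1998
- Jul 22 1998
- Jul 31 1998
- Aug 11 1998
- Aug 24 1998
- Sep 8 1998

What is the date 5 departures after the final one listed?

The spacing grows by 2 each time: 7, 9, 11, 13, 15 days.
Next gap: 17 days. Sep 8 1998 + 17 days = Sep 25 1998.
Next gap: 19 days. Sep 25 1998 + 19 days = Oct 14 1998.
Next gap: 21 days. Oct 14 1998 + 21 days = Nov 4 1998.
Next gap: 23 days. Nov 4 1998 + 23 days = Nov 27 1998.
Next gap: 25 days. Nov 27 1998 + 25 days = Dec 22 1998.

Dec 22 1998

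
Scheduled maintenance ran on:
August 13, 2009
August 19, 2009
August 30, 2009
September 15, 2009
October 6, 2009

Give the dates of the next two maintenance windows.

November 1, 2009; December 2, 2009

Intervals are 6, 11, 16, 21 days — an arithmetic progression with common difference 5.
Next gap: 26 days. October 6, 2009 + 26 days = November 1, 2009.
Next gap: 31 days. November 1, 2009 + 31 days = December 2, 2009.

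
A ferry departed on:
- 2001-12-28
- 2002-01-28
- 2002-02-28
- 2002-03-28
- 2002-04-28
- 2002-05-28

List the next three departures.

2002-06-28, 2002-07-28, 2002-08-28

Each date is the 28th; the gaps (31, 31, 28, 31, 30) track the month lengths.
The rule is the 28th of each month.
Next: June 2002 → 2002-06-28.
July 2002: 2002-07-28.
August 2002: 2002-08-28.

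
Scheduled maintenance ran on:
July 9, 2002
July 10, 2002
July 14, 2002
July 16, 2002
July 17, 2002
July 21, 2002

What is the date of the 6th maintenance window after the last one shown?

Gaps: 1, 4, 2, 1, 4 days — not constant, but cyclic with period 3.
The events fall on every Tuesday, Wednesday and Sunday.
Next Tuesday: July 23, 2002.
Next Wednesday: July 24, 2002.
Next Sunday: July 28, 2002.
Next Tuesday: July 30, 2002.
Next Wednesday: July 31, 2002.
The following Sunday is August 4, 2002.

August 4, 2002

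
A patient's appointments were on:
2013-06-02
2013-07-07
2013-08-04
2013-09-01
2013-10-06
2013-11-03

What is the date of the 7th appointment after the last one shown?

All dates are Sundays, 35, 28, 28, 35, 28 days apart.
Specifically, the 1st Sunday of each month.
1st Sunday of December 2013: 2013-12-01.
1st Sunday of January 2014: 2014-01-05.
February 2014 — 1st Sunday is 2014-02-02.
1st Sunday of March 2014: 2014-03-02.
1st Sunday of April 2014: 2014-04-06.
1st Sunday of May 2014: 2014-05-04.
June 2014 — 1st Sunday is 2014-06-01.

2014-06-01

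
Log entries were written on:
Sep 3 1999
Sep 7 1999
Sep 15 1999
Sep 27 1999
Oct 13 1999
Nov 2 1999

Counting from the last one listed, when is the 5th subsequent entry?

The spacing grows by 4 each time: 4, 8, 12, 16, 20 days.
Next gap: 24 days. Nov 2 1999 + 24 days = Nov 26 1999.
Next gap: 28 days. Nov 26 1999 + 28 days = Dec 24 1999.
Next gap: 32 days. Dec 24 1999 + 32 days = Jan 25 2000.
Next gap: 36 days. Jan 25 2000 + 36 days = Mar 1 2000.
Next gap: 40 days. Mar 1 2000 + 40 days = Apr 10 2000.

Apr 10 2000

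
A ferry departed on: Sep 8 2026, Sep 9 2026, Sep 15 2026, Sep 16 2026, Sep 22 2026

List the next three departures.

Sep 23 2026, Sep 29 2026, Sep 30 2026

Every event lands on a Tuesday or Wednesday (gaps cycle 1, 6, 1, 6).
So the schedule is: every Tuesday and Wednesday.
Next Wednesday: Sep 23 2026.
Next Tuesday: Sep 29 2026.
Next Wednesday: Sep 30 2026.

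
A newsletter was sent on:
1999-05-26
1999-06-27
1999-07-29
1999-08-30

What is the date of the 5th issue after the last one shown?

Every event comes 32 days after the last (32, 32, 32).
1999-08-30 + 32 days = 1999-10-01.
1999-10-01 + 32 days = 1999-11-02.
1999-11-02 + 32 days = 1999-12-04.
1999-12-04 + 32 days = 2000-01-05.
2000-01-05 + 32 days = 2000-02-06.

2000-02-06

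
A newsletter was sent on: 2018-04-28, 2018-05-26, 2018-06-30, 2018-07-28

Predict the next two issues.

2018-08-25, 2018-09-29

Every date is a Saturday; gaps 28, 35, 28 days.
Each is the last Saturday of its month (at least one falls on the 29th or later, ruling out '4th Saturday').
August 2018 ends with Saturday 2018-08-25.
Last Saturday of September 2018: 2018-09-29.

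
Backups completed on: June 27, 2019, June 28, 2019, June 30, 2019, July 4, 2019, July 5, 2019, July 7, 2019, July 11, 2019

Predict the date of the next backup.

Gaps: 1, 2, 4, 1, 2, 4 days — not constant, but cyclic with period 3.
The events fall on every Thursday, Friday and Sunday.
Next Friday: July 12, 2019.

July 12, 2019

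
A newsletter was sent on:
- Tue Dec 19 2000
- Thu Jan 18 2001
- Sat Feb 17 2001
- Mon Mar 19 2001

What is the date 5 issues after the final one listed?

Gaps between consecutive events: 30, 30, 30 days — a constant 30-day interval.
Mon Mar 19 2001 + 30 days = Wed Apr 18 2001.
Wed Apr 18 2001 + 30 days = Fri May 18 2001.
Fri May 18 2001 + 30 days = Sun Jun 17 2001.
Sun Jun 17 2001 + 30 days = Tue Jul 17 2001.
Tue Jul 17 2001 + 30 days = Thu Aug 16 2001.

Thu Aug 16 2001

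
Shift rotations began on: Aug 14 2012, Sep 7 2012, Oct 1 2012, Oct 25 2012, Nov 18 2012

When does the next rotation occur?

Dec 12 2012

Gaps between consecutive events: 24, 24, 24, 24 days — a constant 24-day interval.
Nov 18 2012 + 24 days = Dec 12 2012.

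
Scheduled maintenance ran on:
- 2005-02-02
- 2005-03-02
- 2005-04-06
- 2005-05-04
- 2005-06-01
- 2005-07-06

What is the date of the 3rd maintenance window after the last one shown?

2005-10-05

All dates are Wednesdays, 28, 35, 28, 28, 35 days apart.
Specifically, the 1st Wednesday of each month.
1st Wednesday of August 2005: 2005-08-03.
September 2005 — 1st Wednesday is 2005-09-07.
1st Wednesday of October 2005: 2005-10-05.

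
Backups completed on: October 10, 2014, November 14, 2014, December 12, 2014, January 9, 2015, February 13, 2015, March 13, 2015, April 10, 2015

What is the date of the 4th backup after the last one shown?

August 14, 2015

Gaps: 35, 28, 28, 35, 28, 28 days — a mix of 28 and 35. Every date is a Friday.
Each is the 2nd Friday of its month.
2nd Friday of May 2015: May 8, 2015.
2nd Friday of June 2015: June 12, 2015.
2nd Friday of July 2015: July 10, 2015.
2nd Friday of August 2015: August 14, 2015.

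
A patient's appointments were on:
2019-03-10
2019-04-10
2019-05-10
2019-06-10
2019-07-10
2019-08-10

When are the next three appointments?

2019-09-10, 2019-10-10, 2019-11-10

Gaps: 31, 30, 31, 30, 31 days — not constant. Every event is on the 10th of the month.
Pattern: the 10th of each month.
September 2019: 2019-09-10.
October 2019: 2019-10-10.
Next: November 2019 → 2019-11-10.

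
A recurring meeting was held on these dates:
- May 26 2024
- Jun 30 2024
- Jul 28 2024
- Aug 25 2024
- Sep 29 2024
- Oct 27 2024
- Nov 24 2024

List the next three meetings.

Every date is a Sunday; gaps 35, 28, 28, 35, 28, 28 days.
Each is the last Sunday of its month (at least one falls on the 29th or later, ruling out '4th Sunday').
December 2024 ends with Sunday Dec 29 2024.
January 2025 ends with Sunday Jan 26 2025.
Last Sunday of February 2025: Feb 23 2025.

Dec 29 2024, Jan 26 2025, Feb 23 2025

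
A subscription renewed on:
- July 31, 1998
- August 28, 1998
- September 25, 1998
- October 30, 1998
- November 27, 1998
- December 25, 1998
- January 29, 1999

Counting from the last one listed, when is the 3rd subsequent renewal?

These are Fridays with 28, 28, 35, 28, 28, 35-day gaps.
Each is the final Friday of its month — July 31, 1998 is past the 28th, so '4th Friday' doesn't fit.
February 1999 ends with Friday February 26, 1999.
March 1999 ends with Friday March 26, 1999.
Last Friday of April 1999: April 30, 1999.

April 30, 1999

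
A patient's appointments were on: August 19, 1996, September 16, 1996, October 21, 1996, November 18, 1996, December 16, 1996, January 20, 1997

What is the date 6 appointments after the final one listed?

These are Mondays at 28- or 35-day spacing (28, 35, 28, 28, 35).
The pattern: 3rd Monday of the month.
3rd Monday of February 1997: February 17, 1997.
March 1997 — 3rd Monday is March 17, 1997.
3rd Monday of April 1997: April 21, 1997.
3rd Monday of May 1997: May 19, 1997.
June 1997 — 3rd Monday is June 16, 1997.
July 1997 — 3rd Monday is July 21, 1997.

July 21, 1997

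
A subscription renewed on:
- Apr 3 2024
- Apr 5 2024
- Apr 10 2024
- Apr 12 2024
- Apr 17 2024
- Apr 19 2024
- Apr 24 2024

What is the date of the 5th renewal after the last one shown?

Every event lands on a Wednesday or Friday (gaps cycle 2, 5, 2, 5, 2, 5).
So the schedule is: every Wednesday and Friday.
Next Friday: Apr 26 2024.
Next Wednesday: May 1 2024.
Next Friday: May 3 2024.
The following Wednesday is May 8 2024.
Next Friday: May 10 2024.

May 10 2024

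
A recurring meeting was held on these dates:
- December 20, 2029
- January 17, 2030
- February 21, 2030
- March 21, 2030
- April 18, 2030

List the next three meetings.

May 16, 2030; June 20, 2030; July 18, 2030

All dates are Thursdays, 28, 35, 28, 28 days apart.
Specifically, the 3rd Thursday of each month.
3rd Thursday of May 2030: May 16, 2030.
3rd Thursday of June 2030: June 20, 2030.
3rd Thursday of July 2030: July 18, 2030.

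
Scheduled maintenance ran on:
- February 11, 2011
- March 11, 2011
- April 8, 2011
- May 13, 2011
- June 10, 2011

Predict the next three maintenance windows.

All dates are Fridays, 28, 28, 35, 28 days apart.
Specifically, the 2nd Friday of each month.
2nd Friday of July 2011: July 8, 2011.
2nd Friday of August 2011: August 12, 2011.
2nd Friday of September 2011: September 9, 2011.

July 8, 2011; August 12, 2011; September 9, 2011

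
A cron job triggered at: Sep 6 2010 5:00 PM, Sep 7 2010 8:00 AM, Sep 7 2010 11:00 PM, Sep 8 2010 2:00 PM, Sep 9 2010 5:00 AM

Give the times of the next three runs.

The interval is a steady 15 hours (15, 15, 15, 15).
Sep 9 2010 5:00 AM + 15 h = Sep 9 2010 8:00 PM.
Sep 9 2010 8:00 PM + 15 h = Sep 10 2010 11:00 AM.
Sep 10 2010 11:00 AM + 15 h = Sep 11 2010 2:00 AM.

Sep 9 2010 8:00 PM, Sep 10 2010 11:00 AM, Sep 11 2010 2:00 AM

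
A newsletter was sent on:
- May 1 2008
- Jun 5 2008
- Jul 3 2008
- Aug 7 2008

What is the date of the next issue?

Sep 4 2008

Gaps: 35, 28, 35 days — a mix of 28 and 35. Every date is a Thursday.
Each is the 1st Thursday of its month.
1st Thursday of September 2008: Sep 4 2008.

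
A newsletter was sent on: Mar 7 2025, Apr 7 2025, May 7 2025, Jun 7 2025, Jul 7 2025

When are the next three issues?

Aug 7 2025, Sep 7 2025, Oct 7 2025

Gaps: 31, 30, 31, 30 days — not constant. Every event is on the 7th of the month.
Pattern: the 7th of each month.
Next: August 2025 → Aug 7 2025.
Next: September 2025 → Sep 7 2025.
Next: October 2025 → Oct 7 2025.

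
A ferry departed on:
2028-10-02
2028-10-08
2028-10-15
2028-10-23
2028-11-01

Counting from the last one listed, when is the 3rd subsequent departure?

2028-12-04

Gaps: 6, 7, 8, 9 days — each gap is 1 larger than the previous one.
Next gap: 10 days. 2028-11-01 + 10 days = 2028-11-11.
Next gap: 11 days. 2028-11-11 + 11 days = 2028-11-22.
Next gap: 12 days. 2028-11-22 + 12 days = 2028-12-04.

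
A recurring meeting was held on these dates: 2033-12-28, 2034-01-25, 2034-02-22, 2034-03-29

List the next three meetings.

2034-04-26, 2034-05-31, 2034-06-28

All Wednesdays; the gaps (28, 28, 35) vary with month length.
This is the last Wednesday of each month.
April 2034 ends with Wednesday 2034-04-26.
May 2034 ends with Wednesday 2034-05-31.
June 2034 ends with Wednesday 2034-06-28.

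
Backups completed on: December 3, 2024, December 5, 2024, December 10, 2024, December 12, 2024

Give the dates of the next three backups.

December 17, 2024; December 19, 2024; December 24, 2024

The gap pattern 2, 5, 2 repeats every 2 events.
These are the Tuesdays and Thursdays of each week.
Next Tuesday: December 17, 2024.
The following Thursday is December 19, 2024.
The following Tuesday is December 24, 2024.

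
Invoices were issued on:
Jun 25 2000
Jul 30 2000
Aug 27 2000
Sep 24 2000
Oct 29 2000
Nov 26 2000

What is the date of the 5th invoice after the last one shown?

These are Sundays with 35, 28, 28, 35, 28-day gaps.
Each is the final Sunday of its month — Jul 30 2000 is past the 28th, so '4th Sunday' doesn't fit.
Last Sunday of December 2000: Dec 31 2000.
January 2001 ends with Sunday Jan 28 2001.
Last Sunday of February 2001: Feb 25 2001.
Last Sunday of March 2001: Mar 25 2001.
April 2001 ends with Sunday Apr 29 2001.

Apr 29 2001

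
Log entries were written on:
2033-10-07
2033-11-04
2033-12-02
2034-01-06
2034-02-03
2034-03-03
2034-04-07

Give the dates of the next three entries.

2034-05-05, 2034-06-02, 2034-07-07

All dates are Fridays, 28, 28, 35, 28, 28, 35 days apart.
Specifically, the 1st Friday of each month.
May 2034 — 1st Friday is 2034-05-05.
1st Friday of June 2034: 2034-06-02.
July 2034 — 1st Friday is 2034-07-07.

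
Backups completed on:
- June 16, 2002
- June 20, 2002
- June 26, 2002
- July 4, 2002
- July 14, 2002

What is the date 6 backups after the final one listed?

October 24, 2002

Gaps: 4, 6, 8, 10 days — each gap is 2 larger than the previous one.
Next gap: 12 days. July 14, 2002 + 12 days = July 26, 2002.
Next gap: 14 days. July 26, 2002 + 14 days = August 9, 2002.
Next gap: 16 days. August 9, 2002 + 16 days = August 25, 2002.
Next gap: 18 days. August 25, 2002 + 18 days = September 12, 2002.
Next gap: 20 days. September 12, 2002 + 20 days = October 2, 2002.
Next gap: 22 days. October 2, 2002 + 22 days = October 24, 2002.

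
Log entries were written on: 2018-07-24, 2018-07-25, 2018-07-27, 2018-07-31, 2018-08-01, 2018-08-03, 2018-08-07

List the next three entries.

2018-08-08, 2018-08-10, 2018-08-14

Every event lands on a Tuesday or Wednesday or Friday (gaps cycle 1, 2, 4, 1, 2, 4).
So the schedule is: every Tuesday, Wednesday and Friday.
Next Wednesday: 2018-08-08.
Next Friday: 2018-08-10.
Next Tuesday: 2018-08-14.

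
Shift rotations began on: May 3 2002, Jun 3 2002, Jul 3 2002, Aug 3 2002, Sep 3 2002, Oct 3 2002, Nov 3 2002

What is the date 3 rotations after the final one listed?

Gaps: 31, 30, 31, 31, 30, 31 days — not constant. Every event is on the 3rd of the month.
Pattern: the 3rd of each month.
December 2002: Dec 3 2002.
January 2003: Jan 3 2003.
Next: February 2003 → Feb 3 2003.

Feb 3 2003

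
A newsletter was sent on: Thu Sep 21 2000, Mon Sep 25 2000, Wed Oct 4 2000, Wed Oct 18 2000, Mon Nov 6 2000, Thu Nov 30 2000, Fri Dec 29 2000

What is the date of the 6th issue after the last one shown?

Intervals are 4, 9, 14, 19, 24, 29 days — an arithmetic progression with common difference 5.
Next gap: 34 days. Fri Dec 29 2000 + 34 days = Thu Feb 1 2001.
Next gap: 39 days. Thu Feb 1 2001 + 39 days = Mon Mar 12 2001.
Next gap: 44 days. Mon Mar 12 2001 + 44 days = Wed Apr 25 2001.
Next gap: 49 days. Wed Apr 25 2001 + 49 days = Wed Jun 13 2001.
Next gap: 54 days. Wed Jun 13 2001 + 54 days = Mon Aug 6 2001.
Next gap: 59 days. Mon Aug 6 2001 + 59 days = Thu Oct 4 2001.

Thu Oct 4 2001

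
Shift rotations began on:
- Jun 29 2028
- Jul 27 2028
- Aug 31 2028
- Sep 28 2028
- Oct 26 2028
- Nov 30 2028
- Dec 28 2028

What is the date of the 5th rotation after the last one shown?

May 31 2029

These are Thursdays with 28, 35, 28, 28, 35, 28-day gaps.
Each is the final Thursday of its month — Jun 29 2028 is past the 28th, so '4th Thursday' doesn't fit.
January 2029 ends with Thursday Jan 25 2029.
February 2029 ends with Thursday Feb 22 2029.
Last Thursday of March 2029: Mar 29 2029.
April 2029 ends with Thursday Apr 26 2029.
Last Thursday of May 2029: May 31 2029.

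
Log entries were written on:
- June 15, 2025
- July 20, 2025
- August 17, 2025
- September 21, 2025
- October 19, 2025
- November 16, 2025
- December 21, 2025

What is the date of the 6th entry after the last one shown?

All dates are Sundays, 35, 28, 35, 28, 28, 35 days apart.
Specifically, the 3rd Sunday of each month.
January 2026 — 3rd Sunday is January 18, 2026.
February 2026 — 3rd Sunday is February 15, 2026.
March 2026 — 3rd Sunday is March 15, 2026.
April 2026 — 3rd Sunday is April 19, 2026.
3rd Sunday of May 2026: May 17, 2026.
3rd Sunday of June 2026: June 21, 2026.

June 21, 2026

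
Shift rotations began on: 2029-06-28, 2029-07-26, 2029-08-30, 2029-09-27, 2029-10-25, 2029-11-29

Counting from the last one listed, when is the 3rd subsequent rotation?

2030-02-28

These are Thursdays with 28, 35, 28, 28, 35-day gaps.
Each is the final Thursday of its month — 2029-08-30 is past the 28th, so '4th Thursday' doesn't fit.
Last Thursday of December 2029: 2029-12-27.
January 2030 ends with Thursday 2030-01-31.
February 2030 ends with Thursday 2030-02-28.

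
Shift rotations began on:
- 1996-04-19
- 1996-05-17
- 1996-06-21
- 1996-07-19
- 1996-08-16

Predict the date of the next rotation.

1996-09-20

All dates are Fridays, 28, 35, 28, 28 days apart.
Specifically, the 3rd Friday of each month.
September 1996 — 3rd Friday is 1996-09-20.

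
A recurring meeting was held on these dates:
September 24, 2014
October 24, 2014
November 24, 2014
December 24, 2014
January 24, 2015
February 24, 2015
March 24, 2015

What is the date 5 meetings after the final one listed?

The day-of-month is always 24 (30, 31, 30, 31, 31, 28 days between events).
So this recurs on the 24th of each month.
April 2015: April 24, 2015.
Next: May 2015 → May 24, 2015.
Next: June 2015 → June 24, 2015.
Next: July 2015 → July 24, 2015.
August 2015: August 24, 2015.

August 24, 2015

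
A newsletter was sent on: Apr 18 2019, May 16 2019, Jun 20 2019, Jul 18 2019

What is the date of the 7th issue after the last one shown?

Feb 20 2020

Gaps: 28, 35, 28 days — a mix of 28 and 35. Every date is a Thursday.
Each is the 3rd Thursday of its month.
August 2019 — 3rd Thursday is Aug 15 2019.
3rd Thursday of September 2019: Sep 19 2019.
3rd Thursday of October 2019: Oct 17 2019.
November 2019 — 3rd Thursday is Nov 21 2019.
3rd Thursday of December 2019: Dec 19 2019.
January 2020 — 3rd Thursday is Jan 16 2020.
February 2020 — 3rd Thursday is Feb 20 2020.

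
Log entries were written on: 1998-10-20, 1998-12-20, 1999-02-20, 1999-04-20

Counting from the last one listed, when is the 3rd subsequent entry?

Gaps: 61, 62, 59 days — not constant. Every event is on the 20th of the month.
Pattern: the 20th of every 2 months.
Next: June 1999 → 1999-06-20.
Next: August 1999 → 1999-08-20.
October 1999: 1999-10-20.

1999-10-20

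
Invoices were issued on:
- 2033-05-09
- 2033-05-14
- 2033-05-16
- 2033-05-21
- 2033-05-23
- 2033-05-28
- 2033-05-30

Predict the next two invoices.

Every event lands on a Monday or Saturday (gaps cycle 5, 2, 5, 2, 5, 2).
So the schedule is: every Monday and Saturday.
The following Saturday is 2033-06-04.
The following Monday is 2033-06-06.

2033-06-04, 2033-06-06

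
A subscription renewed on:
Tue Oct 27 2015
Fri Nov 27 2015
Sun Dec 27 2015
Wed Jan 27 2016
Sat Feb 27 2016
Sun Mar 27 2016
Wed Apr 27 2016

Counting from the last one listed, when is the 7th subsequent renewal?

Sun Nov 27 2016

The day-of-month is always 27 (31, 30, 31, 31, 29, 31 days between events).
So this recurs on the 27th of each month.
May 2016: Fri May 27 2016.
June 2016: Mon Jun 27 2016.
July 2016: Wed Jul 27 2016.
Next: August 2016 → Sat Aug 27 2016.
Next: September 2016 → Tue Sep 27 2016.
Next: October 2016 → Thu Oct 27 2016.
Next: November 2016 → Sun Nov 27 2016.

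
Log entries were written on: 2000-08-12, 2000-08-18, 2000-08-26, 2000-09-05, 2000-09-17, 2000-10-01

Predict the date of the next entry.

2000-10-17

Gaps: 6, 8, 10, 12, 14 days — each gap is 2 larger than the previous one.
Next gap: 16 days. 2000-10-01 + 16 days = 2000-10-17.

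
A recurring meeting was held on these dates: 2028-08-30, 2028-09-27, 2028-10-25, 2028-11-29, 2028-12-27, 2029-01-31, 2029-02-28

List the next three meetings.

2029-03-28, 2029-04-25, 2029-05-30

All Wednesdays; the gaps (28, 28, 35, 28, 35, 28) vary with month length.
This is the last Wednesday of each month.
March 2029 ends with Wednesday 2029-03-28.
Last Wednesday of April 2029: 2029-04-25.
May 2029 ends with Wednesday 2029-05-30.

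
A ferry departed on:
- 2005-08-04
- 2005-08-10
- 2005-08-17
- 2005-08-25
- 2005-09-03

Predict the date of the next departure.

2005-09-13

The spacing grows by 1 each time: 6, 7, 8, 9 days.
Next gap: 10 days. 2005-09-03 + 10 days = 2005-09-13.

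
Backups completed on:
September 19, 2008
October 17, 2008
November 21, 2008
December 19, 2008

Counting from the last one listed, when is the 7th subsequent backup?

July 17, 2009

These are Fridays at 28- or 35-day spacing (28, 35, 28).
The pattern: 3rd Friday of the month.
January 2009 — 3rd Friday is January 16, 2009.
3rd Friday of February 2009: February 20, 2009.
3rd Friday of March 2009: March 20, 2009.
3rd Friday of April 2009: April 17, 2009.
3rd Friday of May 2009: May 15, 2009.
June 2009 — 3rd Friday is June 19, 2009.
3rd Friday of July 2009: July 17, 2009.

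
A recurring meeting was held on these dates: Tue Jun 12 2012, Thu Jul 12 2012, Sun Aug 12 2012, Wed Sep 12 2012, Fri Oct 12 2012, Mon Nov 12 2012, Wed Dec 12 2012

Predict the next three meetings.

Gaps: 30, 31, 31, 30, 31, 30 days — not constant. Every event is on the 12th of the month.
Pattern: the 12th of each month.
Next: January 2013 → Sat Jan 12 2013.
February 2013: Tue Feb 12 2013.
Next: March 2013 → Tue Mar 12 2013.

Sat Jan 12 2013, Tue Feb 12 2013, Tue Mar 12 2013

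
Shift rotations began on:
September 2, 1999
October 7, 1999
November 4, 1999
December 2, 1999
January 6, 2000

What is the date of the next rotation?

February 3, 2000

All dates are Thursdays, 35, 28, 28, 35 days apart.
Specifically, the 1st Thursday of each month.
1st Thursday of February 2000: February 3, 2000.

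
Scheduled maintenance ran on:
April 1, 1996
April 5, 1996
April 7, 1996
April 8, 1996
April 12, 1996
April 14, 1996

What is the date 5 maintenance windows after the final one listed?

April 26, 1996

Every event lands on a Monday or Friday or Sunday (gaps cycle 4, 2, 1, 4, 2).
So the schedule is: every Monday, Friday and Sunday.
Next Monday: April 15, 1996.
The following Friday is April 19, 1996.
The following Sunday is April 21, 1996.
Next Monday: April 22, 1996.
Next Friday: April 26, 1996.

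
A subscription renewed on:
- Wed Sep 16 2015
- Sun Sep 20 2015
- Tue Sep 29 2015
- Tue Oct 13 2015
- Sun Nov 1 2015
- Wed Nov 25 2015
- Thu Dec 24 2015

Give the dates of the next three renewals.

Wed Jan 27 2016, Sun Mar 6 2016, Tue Apr 19 2016

The spacing grows by 5 each time: 4, 9, 14, 19, 24, 29 days.
Next gap: 34 days. Thu Dec 24 2015 + 34 days = Wed Jan 27 2016.
Next gap: 39 days. Wed Jan 27 2016 + 39 days = Sun Mar 6 2016.
Next gap: 44 days. Sun Mar 6 2016 + 44 days = Tue Apr 19 2016.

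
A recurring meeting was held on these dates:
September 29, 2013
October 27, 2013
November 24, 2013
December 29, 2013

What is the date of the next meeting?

These are Sundays with 28, 28, 35-day gaps.
Each is the final Sunday of its month — September 29, 2013 is past the 28th, so '4th Sunday' doesn't fit.
January 2014 ends with Sunday January 26, 2014.

January 26, 2014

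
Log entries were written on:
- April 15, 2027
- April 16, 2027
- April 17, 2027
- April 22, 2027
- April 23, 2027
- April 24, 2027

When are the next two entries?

April 29, 2027; April 30, 2027

The gap pattern 1, 1, 5, 1, 1 repeats every 3 events.
These are the Thursdays, Fridays and Saturdays of each week.
The following Thursday is April 29, 2027.
The following Friday is April 30, 2027.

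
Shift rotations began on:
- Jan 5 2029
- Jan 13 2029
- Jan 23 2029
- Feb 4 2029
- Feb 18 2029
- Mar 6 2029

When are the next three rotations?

Mar 24 2029, Apr 13 2029, May 5 2029

Gaps: 8, 10, 12, 14, 16 days — each gap is 2 larger than the previous one.
Next gap: 18 days. Mar 6 2029 + 18 days = Mar 24 2029.
Next gap: 20 days. Mar 24 2029 + 20 days = Apr 13 2029.
Next gap: 22 days. Apr 13 2029 + 22 days = May 5 2029.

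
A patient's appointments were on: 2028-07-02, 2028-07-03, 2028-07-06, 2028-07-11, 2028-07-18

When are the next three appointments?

Intervals are 1, 3, 5, 7 days — an arithmetic progression with common difference 2.
Next gap: 9 days. 2028-07-18 + 9 days = 2028-07-27.
Next gap: 11 days. 2028-07-27 + 11 days = 2028-08-07.
Next gap: 13 days. 2028-08-07 + 13 days = 2028-08-20.

2028-07-27, 2028-08-07, 2028-08-20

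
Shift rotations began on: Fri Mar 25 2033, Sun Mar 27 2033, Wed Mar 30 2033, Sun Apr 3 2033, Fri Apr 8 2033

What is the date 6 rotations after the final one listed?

The spacing grows by 1 each time: 2, 3, 4, 5 days.
Next gap: 6 days. Fri Apr 8 2033 + 6 days = Thu Apr 14 2033.
Next gap: 7 days. Thu Apr 14 2033 + 7 days = Thu Apr 21 2033.
Next gap: 8 days. Thu Apr 21 2033 + 8 days = Fri Apr 29 2033.
Next gap: 9 days. Fri Apr 29 2033 + 9 days = Sun May 8 2033.
Next gap: 10 days. Sun May 8 2033 + 10 days = Wed May 18 2033.
Next gap: 11 days. Wed May 18 2033 + 11 days = Sun May 29 2033.

Sun May 29 2033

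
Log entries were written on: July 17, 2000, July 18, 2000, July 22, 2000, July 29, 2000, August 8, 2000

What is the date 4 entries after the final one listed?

Gaps: 1, 4, 7, 10 days — each gap is 3 larger than the previous one.
Next gap: 13 days. August 8, 2000 + 13 days = August 21, 2000.
Next gap: 16 days. August 21, 2000 + 16 days = September 6, 2000.
Next gap: 19 days. September 6, 2000 + 19 days = September 25, 2000.
Next gap: 22 days. September 25, 2000 + 22 days = October 17, 2000.

October 17, 2000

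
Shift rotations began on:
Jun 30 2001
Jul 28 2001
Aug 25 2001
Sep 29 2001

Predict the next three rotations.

Every date is a Saturday; gaps 28, 28, 35 days.
Each is the last Saturday of its month (at least one falls on the 29th or later, ruling out '4th Saturday').
Last Saturday of October 2001: Oct 27 2001.
Last Saturday of November 2001: Nov 24 2001.
Last Saturday of December 2001: Dec 29 2001.

Oct 27 2001, Nov 24 2001, Dec 29 2001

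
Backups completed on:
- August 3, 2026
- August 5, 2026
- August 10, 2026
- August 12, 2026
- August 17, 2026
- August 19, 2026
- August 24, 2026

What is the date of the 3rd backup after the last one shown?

September 2, 2026

Gaps: 2, 5, 2, 5, 2, 5 days — not constant, but cyclic with period 2.
The events fall on every Monday and Wednesday.
Next Wednesday: August 26, 2026.
Next Monday: August 31, 2026.
Next Wednesday: September 2, 2026.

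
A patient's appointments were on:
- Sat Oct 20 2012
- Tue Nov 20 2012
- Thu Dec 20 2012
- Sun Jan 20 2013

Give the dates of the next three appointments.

Wed Feb 20 2013, Wed Mar 20 2013, Sat Apr 20 2013

Gaps: 31, 30, 31 days — not constant. Every event is on the 20th of the month.
Pattern: the 20th of each month.
February 2013: Wed Feb 20 2013.
March 2013: Wed Mar 20 2013.
April 2013: Sat Apr 20 2013.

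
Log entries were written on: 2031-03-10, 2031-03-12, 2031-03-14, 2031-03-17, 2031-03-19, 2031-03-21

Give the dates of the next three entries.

2031-03-24, 2031-03-26, 2031-03-28

Gaps: 2, 2, 3, 2, 2 days — not constant, but cyclic with period 3.
The events fall on every Monday, Wednesday and Friday.
Next Monday: 2031-03-24.
Next Wednesday: 2031-03-26.
Next Friday: 2031-03-28.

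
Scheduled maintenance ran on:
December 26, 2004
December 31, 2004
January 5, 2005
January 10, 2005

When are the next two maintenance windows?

Gaps between consecutive events: 5, 5, 5 days — a constant 5-day interval.
January 10, 2005 + 5 days = January 15, 2005.
January 15, 2005 + 5 days = January 20, 2005.

January 15, 2005; January 20, 2005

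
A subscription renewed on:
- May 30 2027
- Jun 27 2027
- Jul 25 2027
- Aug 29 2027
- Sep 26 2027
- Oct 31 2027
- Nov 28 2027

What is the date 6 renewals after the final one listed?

All Sundays; the gaps (28, 28, 35, 28, 35, 28) vary with month length.
This is the last Sunday of each month.
December 2027 ends with Sunday Dec 26 2027.
January 2028 ends with Sunday Jan 30 2028.
February 2028 ends with Sunday Feb 27 2028.
Last Sunday of March 2028: Mar 26 2028.
April 2028 ends with Sunday Apr 30 2028.
Last Sunday of May 2028: May 28 2028.

May 28 2028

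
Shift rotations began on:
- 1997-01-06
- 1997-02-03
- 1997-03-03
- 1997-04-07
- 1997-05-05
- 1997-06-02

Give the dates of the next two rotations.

These are Mondays at 28- or 35-day spacing (28, 28, 35, 28, 28).
The pattern: 1st Monday of the month.
1st Monday of July 1997: 1997-07-07.
August 1997 — 1st Monday is 1997-08-04.

1997-07-07, 1997-08-04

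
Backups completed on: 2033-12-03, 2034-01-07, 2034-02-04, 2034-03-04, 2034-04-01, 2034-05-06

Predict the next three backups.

Gaps: 35, 28, 28, 28, 35 days — a mix of 28 and 35. Every date is a Saturday.
Each is the 1st Saturday of its month.
1st Saturday of June 2034: 2034-06-03.
1st Saturday of July 2034: 2034-07-01.
1st Saturday of August 2034: 2034-08-05.

2034-06-03, 2034-07-01, 2034-08-05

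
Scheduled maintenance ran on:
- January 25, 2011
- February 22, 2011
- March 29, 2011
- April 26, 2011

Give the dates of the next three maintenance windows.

May 31, 2011; June 28, 2011; July 26, 2011

All Tuesdays; the gaps (28, 35, 28) vary with month length.
This is the last Tuesday of each month.
May 2011 ends with Tuesday May 31, 2011.
June 2011 ends with Tuesday June 28, 2011.
July 2011 ends with Tuesday July 26, 2011.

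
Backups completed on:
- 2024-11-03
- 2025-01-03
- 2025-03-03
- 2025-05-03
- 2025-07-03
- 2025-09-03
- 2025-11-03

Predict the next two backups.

Gaps: 61, 59, 61, 61, 62, 61 days — not constant. Every event is on the 3rd of the month.
Pattern: the 3rd of every 2 months.
Next: January 2026 → 2026-01-03.
March 2026: 2026-03-03.

2026-01-03, 2026-03-03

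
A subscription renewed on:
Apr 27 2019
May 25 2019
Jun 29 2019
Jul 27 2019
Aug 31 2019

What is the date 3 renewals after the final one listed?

Every date is a Saturday; gaps 28, 35, 28, 35 days.
Each is the last Saturday of its month (at least one falls on the 29th or later, ruling out '4th Saturday').
Last Saturday of September 2019: Sep 28 2019.
October 2019 ends with Saturday Oct 26 2019.
November 2019 ends with Saturday Nov 30 2019.

Nov 30 2019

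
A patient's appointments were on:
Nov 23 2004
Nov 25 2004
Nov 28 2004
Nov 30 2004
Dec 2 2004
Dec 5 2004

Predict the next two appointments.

The gap pattern 2, 3, 2, 2, 3 repeats every 3 events.
These are the Tuesdays, Thursdays and Sundays of each week.
Next Tuesday: Dec 7 2004.
The following Thursday is Dec 9 2004.

Dec 7 2004, Dec 9 2004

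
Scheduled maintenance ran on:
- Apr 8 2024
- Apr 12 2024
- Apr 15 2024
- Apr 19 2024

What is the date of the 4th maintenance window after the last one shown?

The gap pattern 4, 3, 4 repeats every 2 events.
These are the Mondays and Fridays of each week.
Next Monday: Apr 22 2024.
The following Friday is Apr 26 2024.
Next Monday: Apr 29 2024.
The following Friday is May 3 2024.

May 3 2024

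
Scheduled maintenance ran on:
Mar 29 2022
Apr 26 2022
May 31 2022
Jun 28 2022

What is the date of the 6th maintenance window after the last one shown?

Dec 27 2022

These are Tuesdays with 28, 35, 28-day gaps.
Each is the final Tuesday of its month — Mar 29 2022 is past the 28th, so '4th Tuesday' doesn't fit.
July 2022 ends with Tuesday Jul 26 2022.
Last Tuesday of August 2022: Aug 30 2022.
September 2022 ends with Tuesday Sep 27 2022.
Last Tuesday of October 2022: Oct 25 2022.
Last Tuesday of November 2022: Nov 29 2022.
Last Tuesday of December 2022: Dec 27 2022.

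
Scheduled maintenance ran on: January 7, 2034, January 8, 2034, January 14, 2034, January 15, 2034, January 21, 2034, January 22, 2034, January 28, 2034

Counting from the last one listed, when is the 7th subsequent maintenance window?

Gaps: 1, 6, 1, 6, 1, 6 days — not constant, but cyclic with period 2.
The events fall on every Saturday and Sunday.
The following Sunday is January 29, 2034.
The following Saturday is February 4, 2034.
The following Sunday is February 5, 2034.
Next Saturday: February 11, 2034.
Next Sunday: February 12, 2034.
Next Saturday: February 18, 2034.
The following Sunday is February 19, 2034.

February 19, 2034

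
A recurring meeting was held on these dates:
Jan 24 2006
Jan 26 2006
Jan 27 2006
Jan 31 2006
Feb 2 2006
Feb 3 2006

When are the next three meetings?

Every event lands on a Tuesday or Thursday or Friday (gaps cycle 2, 1, 4, 2, 1).
So the schedule is: every Tuesday, Thursday and Friday.
Next Tuesday: Feb 7 2006.
Next Thursday: Feb 9 2006.
Next Friday: Feb 10 2006.

Feb 7 2006, Feb 9 2006, Feb 10 2006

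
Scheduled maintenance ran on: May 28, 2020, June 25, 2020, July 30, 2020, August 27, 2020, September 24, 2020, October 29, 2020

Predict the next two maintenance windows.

November 26, 2020; December 31, 2020

Every date is a Thursday; gaps 28, 35, 28, 28, 35 days.
Each is the last Thursday of its month (at least one falls on the 29th or later, ruling out '4th Thursday').
November 2020 ends with Thursday November 26, 2020.
December 2020 ends with Thursday December 31, 2020.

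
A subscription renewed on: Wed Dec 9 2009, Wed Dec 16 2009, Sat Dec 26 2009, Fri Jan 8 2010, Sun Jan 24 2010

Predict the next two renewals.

Intervals are 7, 10, 13, 16 days — an arithmetic progression with common difference 3.
Next gap: 19 days. Sun Jan 24 2010 + 19 days = Fri Feb 12 2010.
Next gap: 22 days. Fri Feb 12 2010 + 22 days = Sat Mar 6 2010.

Fri Feb 12 2010, Sat Mar 6 2010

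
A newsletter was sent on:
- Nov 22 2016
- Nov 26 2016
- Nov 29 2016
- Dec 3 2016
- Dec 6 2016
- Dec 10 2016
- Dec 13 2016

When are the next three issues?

Dec 17 2016, Dec 20 2016, Dec 24 2016

Every event lands on a Tuesday or Saturday (gaps cycle 4, 3, 4, 3, 4, 3).
So the schedule is: every Tuesday and Saturday.
The following Saturday is Dec 17 2016.
The following Tuesday is Dec 20 2016.
The following Saturday is Dec 24 2016.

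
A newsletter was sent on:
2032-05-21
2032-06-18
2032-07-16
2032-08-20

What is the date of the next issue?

2032-09-17

Gaps: 28, 28, 35 days — a mix of 28 and 35. Every date is a Friday.
Each is the 3rd Friday of its month.
3rd Friday of September 2032: 2032-09-17.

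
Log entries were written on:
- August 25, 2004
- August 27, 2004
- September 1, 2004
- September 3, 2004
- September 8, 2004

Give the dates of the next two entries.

September 10, 2004; September 15, 2004

Gaps: 2, 5, 2, 5 days — not constant, but cyclic with period 2.
The events fall on every Wednesday and Friday.
The following Friday is September 10, 2004.
Next Wednesday: September 15, 2004.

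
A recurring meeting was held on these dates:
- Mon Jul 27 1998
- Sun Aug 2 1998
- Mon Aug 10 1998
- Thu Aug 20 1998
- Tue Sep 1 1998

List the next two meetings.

Tue Sep 15 1998, Thu Oct 1 1998

Intervals are 6, 8, 10, 12 days — an arithmetic progression with common difference 2.
Next gap: 14 days. Tue Sep 1 1998 + 14 days = Tue Sep 15 1998.
Next gap: 16 days. Tue Sep 15 1998 + 16 days = Thu Oct 1 1998.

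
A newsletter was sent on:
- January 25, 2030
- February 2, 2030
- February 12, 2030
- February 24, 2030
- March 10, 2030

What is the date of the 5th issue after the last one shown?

The spacing grows by 2 each time: 8, 10, 12, 14 days.
Next gap: 16 days. March 10, 2030 + 16 days = March 26, 2030.
Next gap: 18 days. March 26, 2030 + 18 days = April 13, 2030.
Next gap: 20 days. April 13, 2030 + 20 days = May 3, 2030.
Next gap: 22 days. May 3, 2030 + 22 days = May 25, 2030.
Next gap: 24 days. May 25, 2030 + 24 days = June 18, 2030.

June 18, 2030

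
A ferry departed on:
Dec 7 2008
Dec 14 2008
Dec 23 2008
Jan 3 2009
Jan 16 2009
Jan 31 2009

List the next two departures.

Intervals are 7, 9, 11, 13, 15 days — an arithmetic progression with common difference 2.
Next gap: 17 days. Jan 31 2009 + 17 days = Feb 17 2009.
Next gap: 19 days. Feb 17 2009 + 19 days = Mar 8 2009.

Feb 17 2009, Mar 8 2009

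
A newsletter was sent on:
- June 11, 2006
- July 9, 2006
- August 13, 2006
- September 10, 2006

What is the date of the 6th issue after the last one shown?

All dates are Sundays, 28, 35, 28 days apart.
Specifically, the 2nd Sunday of each month.
2nd Sunday of October 2006: October 8, 2006.
November 2006 — 2nd Sunday is November 12, 2006.
2nd Sunday of December 2006: December 10, 2006.
2nd Sunday of January 2007: January 14, 2007.
2nd Sunday of February 2007: February 11, 2007.
March 2007 — 2nd Sunday is March 11, 2007.

March 11, 2007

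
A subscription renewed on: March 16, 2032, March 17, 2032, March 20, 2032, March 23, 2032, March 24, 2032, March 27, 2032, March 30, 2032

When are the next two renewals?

March 31, 2032; April 3, 2032

Every event lands on a Tuesday or Wednesday or Saturday (gaps cycle 1, 3, 3, 1, 3, 3).
So the schedule is: every Tuesday, Wednesday and Saturday.
The following Wednesday is March 31, 2032.
Next Saturday: April 3, 2032.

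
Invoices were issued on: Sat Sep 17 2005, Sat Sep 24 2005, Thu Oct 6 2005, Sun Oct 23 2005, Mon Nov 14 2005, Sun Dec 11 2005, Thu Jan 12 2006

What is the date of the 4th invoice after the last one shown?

Sun Jul 9 2006

The spacing grows by 5 each time: 7, 12, 17, 22, 27, 32 days.
Next gap: 37 days. Thu Jan 12 2006 + 37 days = Sat Feb 18 2006.
Next gap: 42 days. Sat Feb 18 2006 + 42 days = Sat Apr 1 2006.
Next gap: 47 days. Sat Apr 1 2006 + 47 days = Thu May 18 2006.
Next gap: 52 days. Thu May 18 2006 + 52 days = Sun Jul 9 2006.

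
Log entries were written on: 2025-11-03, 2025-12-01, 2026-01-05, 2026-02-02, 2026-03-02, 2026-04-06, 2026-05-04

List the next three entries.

All dates are Mondays, 28, 35, 28, 28, 35, 28 days apart.
Specifically, the 1st Monday of each month.
1st Monday of June 2026: 2026-06-01.
July 2026 — 1st Monday is 2026-07-06.
August 2026 — 1st Monday is 2026-08-03.

2026-06-01, 2026-07-06, 2026-08-03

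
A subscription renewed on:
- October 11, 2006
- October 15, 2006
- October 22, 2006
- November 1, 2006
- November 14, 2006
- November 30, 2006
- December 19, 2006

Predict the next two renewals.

January 10, 2007; February 4, 2007

The spacing grows by 3 each time: 4, 7, 10, 13, 16, 19 days.
Next gap: 22 days. December 19, 2006 + 22 days = January 10, 2007.
Next gap: 25 days. January 10, 2007 + 25 days = February 4, 2007.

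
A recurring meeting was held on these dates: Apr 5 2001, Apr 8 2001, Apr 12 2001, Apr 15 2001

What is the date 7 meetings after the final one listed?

May 10 2001

Gaps: 3, 4, 3 days — not constant, but cyclic with period 2.
The events fall on every Thursday and Sunday.
The following Thursday is Apr 19 2001.
The following Sunday is Apr 22 2001.
Next Thursday: Apr 26 2001.
The following Sunday is Apr 29 2001.
The following Thursday is May 3 2001.
The following Sunday is May 6 2001.
Next Thursday: May 10 2001.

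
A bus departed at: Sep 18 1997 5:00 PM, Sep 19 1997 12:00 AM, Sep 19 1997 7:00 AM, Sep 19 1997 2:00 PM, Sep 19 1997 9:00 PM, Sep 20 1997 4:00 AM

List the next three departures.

The interval is a steady 7 hours (7, 7, 7, 7, 7).
Sep 20 1997 4:00 AM + 7 h = Sep 20 1997 11:00 AM.
Sep 20 1997 11:00 AM + 7 h = Sep 20 1997 6:00 PM.
Sep 20 1997 6:00 PM + 7 h = Sep 21 1997 1:00 AM.

Sep 20 1997 11:00 AM, Sep 20 1997 6:00 PM, Sep 21 1997 1:00 AM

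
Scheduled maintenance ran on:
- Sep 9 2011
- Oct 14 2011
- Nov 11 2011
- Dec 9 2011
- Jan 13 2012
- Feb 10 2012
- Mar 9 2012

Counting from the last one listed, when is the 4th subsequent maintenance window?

All dates are Fridays, 35, 28, 28, 35, 28, 28 days apart.
Specifically, the 2nd Friday of each month.
April 2012 — 2nd Friday is Apr 13 2012.
May 2012 — 2nd Friday is May 11 2012.
2nd Friday of June 2012: Jun 8 2012.
July 2012 — 2nd Friday is Jul 13 2012.

Jul 13 2012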